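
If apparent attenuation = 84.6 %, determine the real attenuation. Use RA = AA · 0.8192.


RA = 84.6 · 0.8192

69.3043 %


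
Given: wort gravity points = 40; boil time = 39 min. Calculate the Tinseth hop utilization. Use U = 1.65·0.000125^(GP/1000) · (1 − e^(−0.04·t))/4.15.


bigness = 1.65·0.000125^(40/1000) = 1.1518
boil_factor = (1 − e^(−0.04·39))/4.15 = 0.1903
U = 1.1518 · 0.1903

0.2192


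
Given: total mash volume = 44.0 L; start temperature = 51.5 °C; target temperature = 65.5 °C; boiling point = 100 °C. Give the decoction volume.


V_dec = V_total·(T_target − T_start)/(T_boil − T_start)
V_dec = 44.0·(65.5 − 51.5)/(100 − 51.5)

12.7010 L


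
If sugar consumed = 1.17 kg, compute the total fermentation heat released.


Q = m_sugar · 590 kJ/kg
Q = 1.17 · 590

690.3000 kJ


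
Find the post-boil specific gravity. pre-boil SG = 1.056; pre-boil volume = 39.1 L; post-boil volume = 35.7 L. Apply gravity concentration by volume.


SG_post = 1 + (SG_pre − 1)·V_pre/V_post
pts_pre = (1.056 − 1)·1000 = 56.0000
pts_post = 56.0000·39.1/35.7 = 61.3333
SG_post = 1 + 61.3333/1000

1.0613


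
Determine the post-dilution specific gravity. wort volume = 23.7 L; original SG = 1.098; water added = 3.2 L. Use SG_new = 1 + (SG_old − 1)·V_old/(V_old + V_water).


pts = (1.098 − 1)·1000·23.7/(23.7 + 3.2) = 86.3420
SG_new = 1 + 86.3420/1000

1.0863


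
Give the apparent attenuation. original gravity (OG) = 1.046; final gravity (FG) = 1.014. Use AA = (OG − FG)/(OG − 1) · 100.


AA = (1.046 − 1.014)/(1.046 − 1) · 100

69.5652 %


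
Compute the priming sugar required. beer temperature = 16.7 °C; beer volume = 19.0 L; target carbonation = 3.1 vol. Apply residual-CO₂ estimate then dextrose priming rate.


residual = 14.695·(0.01821 + 0.09011·e^(−0.04·T));  sugar = (target − residual)·4.0·V
residual = 14.695·(0.01821 + 0.09011·e^(−0.04·16.7)) = 0.9465
sugar = (3.1 − 0.9465)·4.0·19.0

163.6630 g


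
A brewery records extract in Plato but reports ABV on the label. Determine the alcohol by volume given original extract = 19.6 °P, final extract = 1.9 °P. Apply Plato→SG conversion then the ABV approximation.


SG = 259/(259 − P);  ABV = (OG − FG)·131.25
OG = 259/(259 − 19.6) = 1.0819
FG = 259/(259 − 1.9) = 1.0074
ABV = (1.0819 − 1.0074)·131.25

9.7757 % ABV


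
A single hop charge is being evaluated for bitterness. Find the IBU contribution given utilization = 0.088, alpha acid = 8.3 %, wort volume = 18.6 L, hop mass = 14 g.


IBU = (α/100)·mass·U·1000 / V
IBU = (8.3/100)·14·0.088·1000 / 18.6

5.4976 IBU


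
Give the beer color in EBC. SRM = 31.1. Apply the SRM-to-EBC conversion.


EBC = SRM · 1.97
EBC = 31.1 · 1.97

61.2670 EBC


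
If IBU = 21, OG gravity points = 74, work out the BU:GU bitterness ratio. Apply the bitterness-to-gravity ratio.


BU:GU = IBU / OG_points
BU:GU = 21 / 74

0.2838


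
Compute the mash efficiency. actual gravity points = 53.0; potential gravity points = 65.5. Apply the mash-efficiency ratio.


efficiency = actual / potential × 100
efficiency = 53.0 / 65.5 × 100

80.9160 %


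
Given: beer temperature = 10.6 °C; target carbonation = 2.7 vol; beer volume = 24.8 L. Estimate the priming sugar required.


residual = 14.695·(0.01821 + 0.09011·e^(−0.04·T));  sugar = (target − residual)·4.0·V
residual = 14.695·(0.01821 + 0.09011·e^(−0.04·10.6)) = 1.1342
sugar = (2.7 − 1.1342)·4.0·24.8

155.3311 g


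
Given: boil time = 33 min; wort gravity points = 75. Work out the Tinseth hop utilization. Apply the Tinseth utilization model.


U = 1.65·0.000125^(GP/1000) · (1 − e^(−0.04·t))/4.15
bigness = 1.65·0.000125^(75/1000) = 0.8409
boil_factor = (1 − e^(−0.04·33))/4.15 = 0.1766
U = 0.8409 · 0.1766

0.1485


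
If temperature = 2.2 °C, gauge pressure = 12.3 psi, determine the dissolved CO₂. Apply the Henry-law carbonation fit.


vols = (P + 14.695)·(0.01821 + 0.09011·e^(−0.04·T))
vols = (12.3 + 14.695)·(0.01821 + 0.09011·e^(−0.04·2.2))

2.7192 volumes


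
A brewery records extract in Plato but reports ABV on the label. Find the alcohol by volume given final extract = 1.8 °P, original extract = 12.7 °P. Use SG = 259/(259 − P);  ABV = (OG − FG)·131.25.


OG = 259/(259 − 12.7) = 1.0516
FG = 259/(259 − 1.8) = 1.0070
ABV = (1.0516 − 1.0070)·131.25

5.8491 % ABV


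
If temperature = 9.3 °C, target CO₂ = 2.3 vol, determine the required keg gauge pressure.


psi = vols/(0.01821 + 0.09011·e^(−0.04·T)) − 14.695
psi = 2.3/(0.01821 + 0.09011·e^(−0.04·9.3)) − 14.695

13.9377 psi


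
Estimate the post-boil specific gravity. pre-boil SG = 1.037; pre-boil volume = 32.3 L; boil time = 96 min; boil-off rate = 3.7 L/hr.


V_post = V_pre − rate·(t/60);  SG_post = 1 + (SG_pre−1)·V_pre/V_post
V_post = 32.3 − 3.7·(96/60) = 26.3800
SG_post = 1 + (1.037 − 1)·32.3/26.3800

1.0453


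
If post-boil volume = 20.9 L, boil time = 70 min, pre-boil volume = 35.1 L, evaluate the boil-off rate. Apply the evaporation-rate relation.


rate = (V_pre − V_post) / (t_min/60)
rate = (35.1 − 20.9) / (70/60)

12.1714 L/hr


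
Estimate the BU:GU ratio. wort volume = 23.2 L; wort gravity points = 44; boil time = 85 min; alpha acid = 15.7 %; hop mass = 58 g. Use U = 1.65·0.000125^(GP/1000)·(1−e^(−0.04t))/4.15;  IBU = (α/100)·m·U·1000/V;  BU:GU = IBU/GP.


U = 1.65·0.000125^(44/1000)·(1−e^(−0.04·85))/4.15 = 0.2588
IBU = (15.7/100)·58·0.2588·1000/23.2 = 101.5777
BU:GU = 101.5777/44

2.3086


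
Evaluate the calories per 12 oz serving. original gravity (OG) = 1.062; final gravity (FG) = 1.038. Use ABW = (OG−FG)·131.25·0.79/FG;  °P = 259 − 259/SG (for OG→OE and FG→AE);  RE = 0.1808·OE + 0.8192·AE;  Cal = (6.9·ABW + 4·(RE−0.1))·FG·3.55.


ABW = (1.062 − 1.038)·131.25·0.79/1.038 = 2.3974
OE = 259 − 259/1.062 = 15.1205 °P
AE = 259 − 259/1.038 = 9.4817 °P
RE = 0.1808·15.1205 + 0.8192·9.4817 = 10.5012 °P
Cal = (6.9·2.3974 + 4·(10.5012−0.1))·1.038·3.55

214.2653 kcal


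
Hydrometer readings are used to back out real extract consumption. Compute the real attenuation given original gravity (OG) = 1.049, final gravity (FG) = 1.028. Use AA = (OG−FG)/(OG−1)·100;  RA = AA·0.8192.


AA = (1.049 − 1.028)/(1.049 − 1)·100 = 42.8571
RA = 42.8571·0.8192

35.1086 %


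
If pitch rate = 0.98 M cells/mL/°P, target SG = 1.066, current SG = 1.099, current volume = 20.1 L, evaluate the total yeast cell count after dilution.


V_w = V·((SG_c−1)/(SG_t−1)−1);  °P = 259 − 259/SG_t;  cells = rate·(V+V_w)·°P
V_w = 20.1·((1.099−1)/(1.066−1)−1) = 10.0500
V_final = 20.1 + 10.0500 = 30.1500
°P = 259 − 259/1.066 = 16.0356
cells = 0.98·30.1500·16.0356

473.8053 billion cells


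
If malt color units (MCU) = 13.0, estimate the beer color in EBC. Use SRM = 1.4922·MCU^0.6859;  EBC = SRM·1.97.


SRM = 1.4922·13.0^0.6859 = 8.6672
EBC = 8.6672·1.97

17.0745 EBC


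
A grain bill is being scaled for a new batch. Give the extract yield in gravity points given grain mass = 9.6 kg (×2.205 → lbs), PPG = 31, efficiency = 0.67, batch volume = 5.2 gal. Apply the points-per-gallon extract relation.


points = lbs × PPG × eff / vol
lbs = 9.6 × 2.205 = 21.1680
points = 21.1680 × 31 × 0.67 / 5.2

84.5499 points


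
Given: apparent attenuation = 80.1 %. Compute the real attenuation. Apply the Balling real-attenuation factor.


RA = AA · 0.8192
RA = 80.1 · 0.8192

65.6179 %


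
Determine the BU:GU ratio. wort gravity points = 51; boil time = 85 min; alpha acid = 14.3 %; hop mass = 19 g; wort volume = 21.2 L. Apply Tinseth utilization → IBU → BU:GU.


U = 1.65·0.000125^(GP/1000)·(1−e^(−0.04t))/4.15;  IBU = (α/100)·m·U·1000/V;  BU:GU = IBU/GP
U = 1.65·0.000125^(51/1000)·(1−e^(−0.04·85))/4.15 = 0.2430
IBU = (14.3/100)·19·0.2430·1000/21.2 = 31.1452
BU:GU = 31.1452/51

0.6107


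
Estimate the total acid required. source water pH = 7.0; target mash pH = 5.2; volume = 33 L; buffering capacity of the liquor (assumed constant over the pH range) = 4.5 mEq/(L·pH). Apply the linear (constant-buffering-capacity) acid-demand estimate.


acid = buffering capacity · (pH_source − pH_target) · V
acid = 4.5 · (7.0 − 5.2) · 33

267.3000 mEq


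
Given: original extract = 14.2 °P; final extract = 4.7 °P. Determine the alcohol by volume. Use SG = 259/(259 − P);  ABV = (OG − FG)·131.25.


OG = 259/(259 − 14.2) = 1.0580
FG = 259/(259 − 4.7) = 1.0185
ABV = (1.0580 − 1.0185)·131.25

5.1876 % ABV


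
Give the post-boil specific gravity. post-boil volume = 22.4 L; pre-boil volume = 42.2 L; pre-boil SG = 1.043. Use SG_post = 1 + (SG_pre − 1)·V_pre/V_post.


pts_pre = (1.043 − 1)·1000 = 43.0000
pts_post = 43.0000·42.2/22.4 = 81.0089
SG_post = 1 + 81.0089/1000

1.0810


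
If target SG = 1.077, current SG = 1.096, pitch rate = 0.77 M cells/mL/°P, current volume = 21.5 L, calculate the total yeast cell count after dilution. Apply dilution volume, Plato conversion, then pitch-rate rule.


V_w = V·((SG_c−1)/(SG_t−1)−1);  °P = 259 − 259/SG_t;  cells = rate·(V+V_w)·°P
V_w = 21.5·((1.096−1)/(1.077−1)−1) = 5.3052
V_final = 21.5 + 5.3052 = 26.8052
°P = 259 − 259/1.077 = 18.5172
cells = 0.77·26.8052·18.5172

382.1945 billion cells


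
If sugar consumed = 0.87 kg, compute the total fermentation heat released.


Q = m_sugar · 590 kJ/kg
Q = 0.87 · 590

513.3000 kJ


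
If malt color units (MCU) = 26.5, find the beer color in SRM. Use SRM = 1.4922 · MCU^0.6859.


SRM = 1.4922 · 26.5^0.6859

14.1264 SRM


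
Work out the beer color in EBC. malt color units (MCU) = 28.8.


SRM = 1.4922·MCU^0.6859;  EBC = SRM·1.97
SRM = 1.4922·28.8^0.6859 = 14.9563
EBC = 14.9563·1.97

29.4639 EBC


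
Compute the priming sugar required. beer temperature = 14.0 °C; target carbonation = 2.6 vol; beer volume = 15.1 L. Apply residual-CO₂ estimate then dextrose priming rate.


residual = 14.695·(0.01821 + 0.09011·e^(−0.04·T));  sugar = (target − residual)·4.0·V
residual = 14.695·(0.01821 + 0.09011·e^(−0.04·14.0)) = 1.0240
sugar = (2.6 − 1.0240)·4.0·15.1

95.1921 g


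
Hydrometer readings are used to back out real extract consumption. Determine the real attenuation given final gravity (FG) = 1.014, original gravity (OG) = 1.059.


AA = (OG−FG)/(OG−1)·100;  RA = AA·0.8192
AA = (1.059 − 1.014)/(1.059 − 1)·100 = 76.2712
RA = 76.2712·0.8192

62.4814 %


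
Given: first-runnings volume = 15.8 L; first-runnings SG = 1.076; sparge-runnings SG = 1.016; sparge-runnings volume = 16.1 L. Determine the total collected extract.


total = Σ (SG_i − 1)·1000·V_i
first = (1.076 − 1)·1000·15.8 = 1200.8000
sparge = (1.016 − 1)·1000·16.1 = 257.6000
total = 1200.8000 + 257.6000

1458.4000 gravity·L


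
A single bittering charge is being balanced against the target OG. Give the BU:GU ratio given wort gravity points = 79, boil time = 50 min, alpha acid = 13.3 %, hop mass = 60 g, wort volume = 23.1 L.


U = 1.65·0.000125^(GP/1000)·(1−e^(−0.04t))/4.15;  IBU = (α/100)·m·U·1000/V;  BU:GU = IBU/GP
U = 1.65·0.000125^(79/1000)·(1−e^(−0.04·50))/4.15 = 0.1690
IBU = (13.3/100)·60·0.1690·1000/23.1 = 58.3889
BU:GU = 58.3889/79

0.7391


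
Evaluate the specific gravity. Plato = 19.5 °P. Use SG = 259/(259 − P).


SG = 259/(259 − 19.5)

1.0814


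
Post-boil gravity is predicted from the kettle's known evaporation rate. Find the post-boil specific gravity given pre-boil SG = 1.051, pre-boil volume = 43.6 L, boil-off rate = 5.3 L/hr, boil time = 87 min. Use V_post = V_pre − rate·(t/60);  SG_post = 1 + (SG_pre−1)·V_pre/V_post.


V_post = 43.6 − 5.3·(87/60) = 35.9150
SG_post = 1 + (1.051 − 1)·43.6/35.9150

1.0619


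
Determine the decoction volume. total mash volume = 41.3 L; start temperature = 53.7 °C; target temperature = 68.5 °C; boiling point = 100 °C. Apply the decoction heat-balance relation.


V_dec = V_total·(T_target − T_start)/(T_boil − T_start)
V_dec = 41.3·(68.5 − 53.7)/(100 − 53.7)

13.2017 L


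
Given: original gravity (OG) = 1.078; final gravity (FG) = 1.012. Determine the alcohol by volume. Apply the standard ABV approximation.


ABV = (OG − FG) · 131.25
ABV = (1.078 − 1.012) · 131.25

8.6625 % ABV


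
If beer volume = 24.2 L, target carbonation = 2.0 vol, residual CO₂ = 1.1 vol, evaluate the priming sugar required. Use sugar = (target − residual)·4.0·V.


sugar = (2.0 − 1.1)·4.0·24.2

87.1200 g


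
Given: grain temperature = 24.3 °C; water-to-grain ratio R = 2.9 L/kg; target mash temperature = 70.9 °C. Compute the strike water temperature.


T_strike = (0.41/R)·(T_mash − T_grain) + T_mash
T_strike = (0.41/2.9)·(70.9 − 24.3) + 70.9

77.4883 °C


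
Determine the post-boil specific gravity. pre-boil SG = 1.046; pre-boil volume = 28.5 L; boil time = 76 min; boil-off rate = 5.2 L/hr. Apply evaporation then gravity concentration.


V_post = V_pre − rate·(t/60);  SG_post = 1 + (SG_pre−1)·V_pre/V_post
V_post = 28.5 − 5.2·(76/60) = 21.9133
SG_post = 1 + (1.046 − 1)·28.5/21.9133

1.0598


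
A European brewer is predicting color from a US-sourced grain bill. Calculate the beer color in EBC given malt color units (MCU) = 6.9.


SRM = 1.4922·MCU^0.6859;  EBC = SRM·1.97
SRM = 1.4922·6.9^0.6859 = 5.6130
EBC = 5.6130·1.97

11.0576 EBC


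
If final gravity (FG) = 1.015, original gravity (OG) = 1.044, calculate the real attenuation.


AA = (OG−FG)/(OG−1)·100;  RA = AA·0.8192
AA = (1.044 − 1.015)/(1.044 − 1)·100 = 65.9091
RA = 65.9091·0.8192

53.9927 %


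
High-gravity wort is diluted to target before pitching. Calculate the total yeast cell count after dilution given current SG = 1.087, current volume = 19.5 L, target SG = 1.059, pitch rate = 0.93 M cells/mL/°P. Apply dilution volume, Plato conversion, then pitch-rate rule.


V_w = V·((SG_c−1)/(SG_t−1)−1);  °P = 259 − 259/SG_t;  cells = rate·(V+V_w)·°P
V_w = 19.5·((1.087−1)/(1.059−1)−1) = 9.2542
V_final = 19.5 + 9.2542 = 28.7542
°P = 259 − 259/1.059 = 14.4297
cells = 0.93·28.7542·14.4297

385.8696 billion cells


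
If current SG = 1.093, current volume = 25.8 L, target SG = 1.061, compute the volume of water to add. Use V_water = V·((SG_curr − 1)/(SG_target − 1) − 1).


V_water = 25.8·((1.093 − 1)/(1.061 − 1) − 1)

13.5344 L


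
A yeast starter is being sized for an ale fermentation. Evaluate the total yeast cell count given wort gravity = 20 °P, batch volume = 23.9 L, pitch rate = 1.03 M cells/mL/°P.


cells (billions) = rate · V_L · °P
cells = 1.03 · 23.9 · 20

492.3400 billion cells


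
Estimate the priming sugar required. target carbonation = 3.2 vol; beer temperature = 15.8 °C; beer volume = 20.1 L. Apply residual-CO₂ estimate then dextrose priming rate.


residual = 14.695·(0.01821 + 0.09011·e^(−0.04·T));  sugar = (target − residual)·4.0·V
residual = 14.695·(0.01821 + 0.09011·e^(−0.04·15.8)) = 0.9714
sugar = (3.2 − 0.9714)·4.0·20.1

179.1773 g


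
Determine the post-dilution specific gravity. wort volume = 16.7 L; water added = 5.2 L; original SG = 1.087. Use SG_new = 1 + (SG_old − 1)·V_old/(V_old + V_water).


pts = (1.087 − 1)·1000·16.7/(16.7 + 5.2) = 66.3425
SG_new = 1 + 66.3425/1000

1.0663


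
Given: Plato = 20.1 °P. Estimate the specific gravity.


SG = 259/(259 − P)
SG = 259/(259 − 20.1)

1.0841


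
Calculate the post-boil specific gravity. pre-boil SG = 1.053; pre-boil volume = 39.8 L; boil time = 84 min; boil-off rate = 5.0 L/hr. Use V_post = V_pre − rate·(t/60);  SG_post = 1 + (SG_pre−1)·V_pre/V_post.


V_post = 39.8 − 5.0·(84/60) = 32.8000
SG_post = 1 + (1.053 − 1)·39.8/32.8000

1.0643


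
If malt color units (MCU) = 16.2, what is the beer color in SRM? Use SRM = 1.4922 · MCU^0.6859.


SRM = 1.4922 · 16.2^0.6859

10.0794 SRM


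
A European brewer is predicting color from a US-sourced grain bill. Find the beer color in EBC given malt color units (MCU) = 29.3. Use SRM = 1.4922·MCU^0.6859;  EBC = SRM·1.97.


SRM = 1.4922·29.3^0.6859 = 15.1339
EBC = 15.1339·1.97

29.8138 EBC


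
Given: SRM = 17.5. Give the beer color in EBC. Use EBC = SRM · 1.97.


EBC = 17.5 · 1.97

34.4750 EBC


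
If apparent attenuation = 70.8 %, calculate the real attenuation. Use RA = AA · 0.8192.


RA = 70.8 · 0.8192

57.9994 %


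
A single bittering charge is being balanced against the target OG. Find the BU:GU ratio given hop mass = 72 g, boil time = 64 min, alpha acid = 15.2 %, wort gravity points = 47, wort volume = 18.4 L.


U = 1.65·0.000125^(GP/1000)·(1−e^(−0.04t))/4.15;  IBU = (α/100)·m·U·1000/V;  BU:GU = IBU/GP
U = 1.65·0.000125^(47/1000)·(1−e^(−0.04·64))/4.15 = 0.2405
IBU = (15.2/100)·72·0.2405·1000/18.4 = 143.0234
BU:GU = 143.0234/47

3.0431


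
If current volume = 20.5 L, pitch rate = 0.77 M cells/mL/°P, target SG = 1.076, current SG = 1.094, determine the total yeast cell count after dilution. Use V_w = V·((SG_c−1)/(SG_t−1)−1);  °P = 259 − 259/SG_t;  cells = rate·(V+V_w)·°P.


V_w = 20.5·((1.094−1)/(1.076−1)−1) = 4.8553
V_final = 20.5 + 4.8553 = 25.3553
°P = 259 − 259/1.076 = 18.2937
cells = 0.77·25.3553·18.2937

357.1576 billion cells


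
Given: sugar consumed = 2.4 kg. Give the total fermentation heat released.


Q = m_sugar · 590 kJ/kg
Q = 2.4 · 590

1416.0000 kJ


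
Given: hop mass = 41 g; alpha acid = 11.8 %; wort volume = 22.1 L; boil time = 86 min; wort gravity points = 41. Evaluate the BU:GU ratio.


U = 1.65·0.000125^(GP/1000)·(1−e^(−0.04t))/4.15;  IBU = (α/100)·m·U·1000/V;  BU:GU = IBU/GP
U = 1.65·0.000125^(41/1000)·(1−e^(−0.04·86))/4.15 = 0.2662
IBU = (11.8/100)·41·0.2662·1000/22.1 = 58.2813
BU:GU = 58.2813/41

1.4215


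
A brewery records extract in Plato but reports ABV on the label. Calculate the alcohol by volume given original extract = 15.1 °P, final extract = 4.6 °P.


SG = 259/(259 − P);  ABV = (OG − FG)·131.25
OG = 259/(259 − 15.1) = 1.0619
FG = 259/(259 − 4.6) = 1.0181
ABV = (1.0619 − 1.0181)·131.25

5.7525 % ABV


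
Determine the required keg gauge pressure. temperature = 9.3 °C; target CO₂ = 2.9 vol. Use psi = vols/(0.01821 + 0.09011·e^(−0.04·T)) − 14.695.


psi = 2.9/(0.01821 + 0.09011·e^(−0.04·9.3)) − 14.695

21.4071 psi


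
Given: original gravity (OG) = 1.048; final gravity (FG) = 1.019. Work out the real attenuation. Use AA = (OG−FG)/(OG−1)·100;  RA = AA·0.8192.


AA = (1.048 − 1.019)/(1.048 − 1)·100 = 60.4167
RA = 60.4167·0.8192

49.4933 %


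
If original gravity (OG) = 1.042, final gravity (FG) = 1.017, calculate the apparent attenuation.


AA = (OG − FG)/(OG − 1) · 100
AA = (1.042 − 1.017)/(1.042 − 1) · 100

59.5238 %


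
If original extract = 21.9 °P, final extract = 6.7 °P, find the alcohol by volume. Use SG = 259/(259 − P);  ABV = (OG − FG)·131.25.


OG = 259/(259 − 21.9) = 1.0924
FG = 259/(259 − 6.7) = 1.0266
ABV = (1.0924 − 1.0266)·131.25

8.6376 % ABV


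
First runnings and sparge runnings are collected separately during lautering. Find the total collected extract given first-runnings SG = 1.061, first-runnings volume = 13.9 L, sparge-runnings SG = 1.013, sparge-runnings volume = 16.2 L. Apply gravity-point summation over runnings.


total = Σ (SG_i − 1)·1000·V_i
first = (1.061 − 1)·1000·13.9 = 847.9000
sparge = (1.013 − 1)·1000·16.2 = 210.6000
total = 847.9000 + 210.6000

1058.5000 gravity·L


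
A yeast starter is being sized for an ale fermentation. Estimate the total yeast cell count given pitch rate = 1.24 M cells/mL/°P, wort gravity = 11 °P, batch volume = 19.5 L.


cells (billions) = rate · V_L · °P
cells = 1.24 · 19.5 · 11

265.9800 billion cells


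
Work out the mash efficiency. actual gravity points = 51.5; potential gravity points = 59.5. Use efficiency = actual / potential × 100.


efficiency = 51.5 / 59.5 × 100

86.5546 %


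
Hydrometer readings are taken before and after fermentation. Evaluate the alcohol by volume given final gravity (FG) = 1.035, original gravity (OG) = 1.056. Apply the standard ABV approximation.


ABV = (OG − FG) · 131.25
ABV = (1.056 − 1.035) · 131.25

2.7563 % ABV


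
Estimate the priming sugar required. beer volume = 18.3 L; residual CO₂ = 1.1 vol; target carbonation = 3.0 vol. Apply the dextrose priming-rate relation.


sugar = (target − residual)·4.0·V
sugar = (3.0 − 1.1)·4.0·18.3

139.0800 g


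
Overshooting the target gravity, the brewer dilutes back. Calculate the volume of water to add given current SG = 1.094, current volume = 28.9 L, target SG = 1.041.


V_water = V·((SG_curr − 1)/(SG_target − 1) − 1)
V_water = 28.9·((1.094 − 1)/(1.041 − 1) − 1)

37.3585 L


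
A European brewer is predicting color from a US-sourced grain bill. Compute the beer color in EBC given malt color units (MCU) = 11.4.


SRM = 1.4922·MCU^0.6859;  EBC = SRM·1.97
SRM = 1.4922·11.4^0.6859 = 7.9206
EBC = 7.9206·1.97

15.6036 EBC


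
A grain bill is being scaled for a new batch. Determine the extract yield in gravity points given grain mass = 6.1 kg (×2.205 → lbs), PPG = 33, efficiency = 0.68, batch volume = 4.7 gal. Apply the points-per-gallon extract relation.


points = lbs × PPG × eff / vol
lbs = 6.1 × 2.205 = 13.4505
points = 13.4505 × 33 × 0.68 / 4.7

64.2190 points


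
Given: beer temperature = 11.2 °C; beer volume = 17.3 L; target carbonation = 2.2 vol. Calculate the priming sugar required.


residual = 14.695·(0.01821 + 0.09011·e^(−0.04·T));  sugar = (target − residual)·4.0·V
residual = 14.695·(0.01821 + 0.09011·e^(−0.04·11.2)) = 1.1136
sugar = (2.2 − 1.1136)·4.0·17.3

75.1780 g


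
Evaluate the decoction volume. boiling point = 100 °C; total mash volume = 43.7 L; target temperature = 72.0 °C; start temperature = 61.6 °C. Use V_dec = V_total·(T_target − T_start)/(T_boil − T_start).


V_dec = 43.7·(72.0 − 61.6)/(100 − 61.6)

11.8354 L


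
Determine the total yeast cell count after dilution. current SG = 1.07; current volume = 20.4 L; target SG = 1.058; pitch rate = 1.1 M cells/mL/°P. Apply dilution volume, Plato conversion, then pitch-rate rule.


V_w = V·((SG_c−1)/(SG_t−1)−1);  °P = 259 − 259/SG_t;  cells = rate·(V+V_w)·°P
V_w = 20.4·((1.07−1)/(1.058−1)−1) = 4.2207
V_final = 20.4 + 4.2207 = 24.6207
°P = 259 − 259/1.058 = 14.1985
cells = 1.1·24.6207·14.1985

384.5342 billion cells


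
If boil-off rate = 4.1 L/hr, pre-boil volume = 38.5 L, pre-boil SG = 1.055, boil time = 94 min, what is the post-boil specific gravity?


V_post = V_pre − rate·(t/60);  SG_post = 1 + (SG_pre−1)·V_pre/V_post
V_post = 38.5 − 4.1·(94/60) = 32.0767
SG_post = 1 + (1.055 − 1)·38.5/32.0767

1.0660


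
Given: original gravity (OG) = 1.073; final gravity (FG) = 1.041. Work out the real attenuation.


AA = (OG−FG)/(OG−1)·100;  RA = AA·0.8192
AA = (1.073 − 1.041)/(1.073 − 1)·100 = 43.8356
RA = 43.8356·0.8192

35.9101 %


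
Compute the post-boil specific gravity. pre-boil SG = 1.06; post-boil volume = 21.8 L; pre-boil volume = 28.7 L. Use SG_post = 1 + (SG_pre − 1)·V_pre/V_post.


pts_pre = (1.06 − 1)·1000 = 60.0000
pts_post = 60.0000·28.7/21.8 = 78.9908
SG_post = 1 + 78.9908/1000

1.0790


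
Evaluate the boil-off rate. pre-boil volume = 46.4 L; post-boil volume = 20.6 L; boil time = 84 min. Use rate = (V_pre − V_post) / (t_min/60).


rate = (46.4 − 20.6) / (84/60)

18.4286 L/hr


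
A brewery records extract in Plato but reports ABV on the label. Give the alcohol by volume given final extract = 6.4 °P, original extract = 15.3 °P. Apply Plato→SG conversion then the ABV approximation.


SG = 259/(259 − P);  ABV = (OG − FG)·131.25
OG = 259/(259 − 15.3) = 1.0628
FG = 259/(259 − 6.4) = 1.0253
ABV = (1.0628 − 1.0253)·131.25

4.9147 % ABV


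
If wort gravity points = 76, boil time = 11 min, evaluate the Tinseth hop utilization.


U = 1.65·0.000125^(GP/1000) · (1 − e^(−0.04·t))/4.15
bigness = 1.65·0.000125^(76/1000) = 0.8334
boil_factor = (1 − e^(−0.04·11))/4.15 = 0.0858
U = 0.8334 · 0.0858

0.0715


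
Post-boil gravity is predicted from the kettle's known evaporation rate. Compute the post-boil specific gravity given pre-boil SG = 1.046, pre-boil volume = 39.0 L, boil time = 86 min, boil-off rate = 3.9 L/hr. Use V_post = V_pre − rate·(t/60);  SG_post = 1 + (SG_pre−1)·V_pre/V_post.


V_post = 39.0 − 3.9·(86/60) = 33.4100
SG_post = 1 + (1.046 − 1)·39.0/33.4100

1.0537


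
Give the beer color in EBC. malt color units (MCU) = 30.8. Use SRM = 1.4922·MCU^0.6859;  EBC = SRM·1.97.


SRM = 1.4922·30.8^0.6859 = 15.6612
EBC = 15.6612·1.97

30.8525 EBC


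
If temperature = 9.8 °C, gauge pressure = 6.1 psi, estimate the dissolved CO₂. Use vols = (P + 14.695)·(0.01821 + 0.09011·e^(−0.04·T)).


vols = (6.1 + 14.695)·(0.01821 + 0.09011·e^(−0.04·9.8))

1.6448 volumes


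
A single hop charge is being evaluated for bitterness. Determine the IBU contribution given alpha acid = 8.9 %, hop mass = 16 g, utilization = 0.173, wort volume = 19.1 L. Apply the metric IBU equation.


IBU = (α/100)·mass·U·1000 / V
IBU = (8.9/100)·16·0.173·1000 / 19.1

12.8980 IBU


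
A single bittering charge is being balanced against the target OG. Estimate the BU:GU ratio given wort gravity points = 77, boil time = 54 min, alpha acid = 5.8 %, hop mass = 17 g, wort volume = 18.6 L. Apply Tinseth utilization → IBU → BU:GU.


U = 1.65·0.000125^(GP/1000)·(1−e^(−0.04t))/4.15;  IBU = (α/100)·m·U·1000/V;  BU:GU = IBU/GP
U = 1.65·0.000125^(77/1000)·(1−e^(−0.04·54))/4.15 = 0.1761
IBU = (5.8/100)·17·0.1761·1000/18.6 = 9.3335
BU:GU = 9.3335/77

0.1212


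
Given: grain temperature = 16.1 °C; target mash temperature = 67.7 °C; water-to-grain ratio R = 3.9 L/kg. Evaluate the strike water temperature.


T_strike = (0.41/R)·(T_mash − T_grain) + T_mash
T_strike = (0.41/3.9)·(67.7 − 16.1) + 67.7

73.1246 °C


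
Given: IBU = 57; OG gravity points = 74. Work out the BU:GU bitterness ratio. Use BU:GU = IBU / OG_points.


BU:GU = 57 / 74

0.7703


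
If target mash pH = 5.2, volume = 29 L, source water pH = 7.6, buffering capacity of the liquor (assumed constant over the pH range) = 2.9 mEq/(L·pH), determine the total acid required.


acid = buffering capacity · (pH_source − pH_target) · V
acid = 2.9 · (7.6 − 5.2) · 29

201.8400 mEq


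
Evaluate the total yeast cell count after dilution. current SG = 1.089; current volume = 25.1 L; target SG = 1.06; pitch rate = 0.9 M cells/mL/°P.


V_w = V·((SG_c−1)/(SG_t−1)−1);  °P = 259 − 259/SG_t;  cells = rate·(V+V_w)·°P
V_w = 25.1·((1.089−1)/(1.06−1)−1) = 12.1317
V_final = 25.1 + 12.1317 = 37.2317
°P = 259 − 259/1.06 = 14.6604
cells = 0.9·37.2317·14.6604

491.2473 billion cells


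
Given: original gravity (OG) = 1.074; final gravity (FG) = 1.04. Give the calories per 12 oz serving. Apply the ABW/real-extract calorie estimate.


ABW = (OG−FG)·131.25·0.79/FG;  °P = 259 − 259/SG (for OG→OE and FG→AE);  RE = 0.1808·OE + 0.8192·AE;  Cal = (6.9·ABW + 4·(RE−0.1))·FG·3.55
ABW = (1.074 − 1.04)·131.25·0.79/1.04 = 3.3898
OE = 259 − 259/1.074 = 17.8454 °P
AE = 259 − 259/1.04 = 9.9615 °P
RE = 0.1808·17.8454 + 0.8192·9.9615 = 11.3869 °P
Cal = (6.9·3.3898 + 4·(11.3869−0.1))·1.04·3.55

253.0397 kcal


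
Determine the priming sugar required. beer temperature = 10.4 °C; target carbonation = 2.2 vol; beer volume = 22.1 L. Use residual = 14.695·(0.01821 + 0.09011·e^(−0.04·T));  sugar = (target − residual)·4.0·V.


residual = 14.695·(0.01821 + 0.09011·e^(−0.04·10.4)) = 1.1411
sugar = (2.2 − 1.1411)·4.0·22.1

93.6048 g


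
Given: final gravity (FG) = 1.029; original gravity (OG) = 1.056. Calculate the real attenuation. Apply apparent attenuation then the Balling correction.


AA = (OG−FG)/(OG−1)·100;  RA = AA·0.8192
AA = (1.056 − 1.029)/(1.056 − 1)·100 = 48.2143
RA = 48.2143·0.8192

39.4971 %


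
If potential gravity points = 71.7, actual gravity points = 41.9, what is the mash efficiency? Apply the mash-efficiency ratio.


efficiency = actual / potential × 100
efficiency = 41.9 / 71.7 × 100

58.4379 %


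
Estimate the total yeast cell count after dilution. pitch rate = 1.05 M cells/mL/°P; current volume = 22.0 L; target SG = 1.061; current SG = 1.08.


V_w = V·((SG_c−1)/(SG_t−1)−1);  °P = 259 − 259/SG_t;  cells = rate·(V+V_w)·°P
V_w = 22.0·((1.08−1)/(1.061−1)−1) = 6.8525
V_final = 22.0 + 6.8525 = 28.8525
°P = 259 − 259/1.061 = 14.8907
cells = 1.05·28.8525·14.8907

451.1140 billion cells


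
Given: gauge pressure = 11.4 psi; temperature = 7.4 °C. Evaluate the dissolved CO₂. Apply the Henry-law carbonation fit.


vols = (P + 14.695)·(0.01821 + 0.09011·e^(−0.04·T))
vols = (11.4 + 14.695)·(0.01821 + 0.09011·e^(−0.04·7.4))

2.2241 volumes


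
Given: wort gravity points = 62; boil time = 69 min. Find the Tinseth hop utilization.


U = 1.65·0.000125^(GP/1000) · (1 − e^(−0.04·t))/4.15
bigness = 1.65·0.000125^(62/1000) = 0.9451
boil_factor = (1 − e^(−0.04·69))/4.15 = 0.2257
U = 0.9451 · 0.2257

0.2133


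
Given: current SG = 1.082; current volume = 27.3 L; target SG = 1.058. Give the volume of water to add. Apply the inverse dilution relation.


V_water = V·((SG_curr − 1)/(SG_target − 1) − 1)
V_water = 27.3·((1.082 − 1)/(1.058 − 1) − 1)

11.2966 L


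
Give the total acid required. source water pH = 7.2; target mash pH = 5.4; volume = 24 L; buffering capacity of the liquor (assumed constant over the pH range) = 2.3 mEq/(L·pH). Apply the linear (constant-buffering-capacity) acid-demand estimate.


acid = buffering capacity · (pH_source − pH_target) · V
acid = 2.3 · (7.2 − 5.4) · 24

99.3600 mEq


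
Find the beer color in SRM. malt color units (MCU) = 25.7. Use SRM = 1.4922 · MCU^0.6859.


SRM = 1.4922 · 25.7^0.6859

13.8325 SRM


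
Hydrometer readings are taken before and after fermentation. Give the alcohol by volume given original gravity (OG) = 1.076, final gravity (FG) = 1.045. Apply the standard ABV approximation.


ABV = (OG − FG) · 131.25
ABV = (1.076 − 1.045) · 131.25

4.0688 % ABV


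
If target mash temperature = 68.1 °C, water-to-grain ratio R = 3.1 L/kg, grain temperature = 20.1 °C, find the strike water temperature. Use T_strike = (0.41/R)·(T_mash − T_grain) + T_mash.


T_strike = (0.41/3.1)·(68.1 − 20.1) + 68.1

74.4484 °C


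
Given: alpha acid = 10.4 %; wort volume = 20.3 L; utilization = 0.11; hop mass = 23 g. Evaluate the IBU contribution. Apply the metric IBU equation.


IBU = (α/100)·mass·U·1000 / V
IBU = (10.4/100)·23·0.11·1000 / 20.3

12.9616 IBU


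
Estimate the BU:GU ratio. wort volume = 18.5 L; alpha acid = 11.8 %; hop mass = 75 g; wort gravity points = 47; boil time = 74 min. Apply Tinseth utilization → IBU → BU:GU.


U = 1.65·0.000125^(GP/1000)·(1−e^(−0.04t))/4.15;  IBU = (α/100)·m·U·1000/V;  BU:GU = IBU/GP
U = 1.65·0.000125^(47/1000)·(1−e^(−0.04·74))/4.15 = 0.2471
IBU = (11.8/100)·75·0.2471·1000/18.5 = 118.2098
BU:GU = 118.2098/47

2.5151


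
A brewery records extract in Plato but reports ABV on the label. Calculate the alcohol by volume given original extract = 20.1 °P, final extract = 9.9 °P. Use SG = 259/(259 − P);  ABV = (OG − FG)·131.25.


OG = 259/(259 − 20.1) = 1.0841
FG = 259/(259 − 9.9) = 1.0397
ABV = (1.0841 − 1.0397)·131.25

5.8265 % ABV


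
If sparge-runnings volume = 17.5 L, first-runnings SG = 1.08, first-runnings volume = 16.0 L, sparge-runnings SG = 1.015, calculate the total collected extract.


total = Σ (SG_i − 1)·1000·V_i
first = (1.08 − 1)·1000·16.0 = 1280.0000
sparge = (1.015 − 1)·1000·17.5 = 262.5000
total = 1280.0000 + 262.5000

1542.5000 gravity·L


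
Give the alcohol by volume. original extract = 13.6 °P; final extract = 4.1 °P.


SG = 259/(259 − P);  ABV = (OG − FG)·131.25
OG = 259/(259 − 13.6) = 1.0554
FG = 259/(259 − 4.1) = 1.0161
ABV = (1.0554 − 1.0161)·131.25

5.1627 % ABV


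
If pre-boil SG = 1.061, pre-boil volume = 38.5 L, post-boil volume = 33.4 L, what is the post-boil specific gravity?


SG_post = 1 + (SG_pre − 1)·V_pre/V_post
pts_pre = (1.061 − 1)·1000 = 61.0000
pts_post = 61.0000·38.5/33.4 = 70.3144
SG_post = 1 + 70.3144/1000

1.0703


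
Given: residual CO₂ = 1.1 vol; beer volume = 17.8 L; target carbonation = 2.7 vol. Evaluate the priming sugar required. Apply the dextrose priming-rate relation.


sugar = (target − residual)·4.0·V
sugar = (2.7 − 1.1)·4.0·17.8

113.9200 g


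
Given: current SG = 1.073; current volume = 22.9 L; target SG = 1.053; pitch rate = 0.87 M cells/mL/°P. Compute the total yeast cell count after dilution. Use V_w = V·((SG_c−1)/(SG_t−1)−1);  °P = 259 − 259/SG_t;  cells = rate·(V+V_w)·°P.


V_w = 22.9·((1.073−1)/(1.053−1)−1) = 8.6415
V_final = 22.9 + 8.6415 = 31.5415
°P = 259 − 259/1.053 = 13.0361
cells = 0.87·31.5415·13.0361

357.7247 billion cells


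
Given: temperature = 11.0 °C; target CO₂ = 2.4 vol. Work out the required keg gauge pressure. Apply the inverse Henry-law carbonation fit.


psi = vols/(0.01821 + 0.09011·e^(−0.04·T)) − 14.695
psi = 2.4/(0.01821 + 0.09011·e^(−0.04·11.0)) − 14.695

16.7828 psi


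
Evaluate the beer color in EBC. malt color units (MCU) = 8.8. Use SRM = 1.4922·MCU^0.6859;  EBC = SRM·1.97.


SRM = 1.4922·8.8^0.6859 = 6.6320
EBC = 6.6320·1.97

13.0651 EBC


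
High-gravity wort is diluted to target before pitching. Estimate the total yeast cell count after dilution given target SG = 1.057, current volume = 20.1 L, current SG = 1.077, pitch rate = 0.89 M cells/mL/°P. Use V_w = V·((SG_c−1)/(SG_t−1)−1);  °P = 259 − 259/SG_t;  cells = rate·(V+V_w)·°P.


V_w = 20.1·((1.077−1)/(1.057−1)−1) = 7.0526
V_final = 20.1 + 7.0526 = 27.1526
°P = 259 − 259/1.057 = 13.9669
cells = 0.89·27.1526·13.9669

337.5216 billion cells


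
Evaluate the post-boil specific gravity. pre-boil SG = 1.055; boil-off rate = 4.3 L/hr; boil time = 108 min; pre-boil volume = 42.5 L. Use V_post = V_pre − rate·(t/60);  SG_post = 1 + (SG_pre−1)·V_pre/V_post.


V_post = 42.5 − 4.3·(108/60) = 34.7600
SG_post = 1 + (1.055 − 1)·42.5/34.7600

1.0672


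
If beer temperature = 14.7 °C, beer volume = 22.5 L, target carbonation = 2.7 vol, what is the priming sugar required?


residual = 14.695·(0.01821 + 0.09011·e^(−0.04·T));  sugar = (target − residual)·4.0·V
residual = 14.695·(0.01821 + 0.09011·e^(−0.04·14.7)) = 1.0031
sugar = (2.7 − 1.0031)·4.0·22.5

152.7222 g


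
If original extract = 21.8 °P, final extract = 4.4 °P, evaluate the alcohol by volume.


SG = 259/(259 − P);  ABV = (OG − FG)·131.25
OG = 259/(259 − 21.8) = 1.0919
FG = 259/(259 − 4.4) = 1.0173
ABV = (1.0919 − 1.0173)·131.25

9.7943 % ABV


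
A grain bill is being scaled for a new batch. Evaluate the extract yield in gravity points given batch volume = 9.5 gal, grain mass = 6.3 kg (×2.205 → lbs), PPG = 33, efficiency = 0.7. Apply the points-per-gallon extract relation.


points = lbs × PPG × eff / vol
lbs = 6.3 × 2.205 = 13.8915
points = 13.8915 × 33 × 0.7 / 9.5

33.7783 points


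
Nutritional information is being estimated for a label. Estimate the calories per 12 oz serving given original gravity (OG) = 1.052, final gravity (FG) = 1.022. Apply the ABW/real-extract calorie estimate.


ABW = (OG−FG)·131.25·0.79/FG;  °P = 259 − 259/SG (for OG→OE and FG→AE);  RE = 0.1808·OE + 0.8192·AE;  Cal = (6.9·ABW + 4·(RE−0.1))·FG·3.55
ABW = (1.052 − 1.022)·131.25·0.79/1.022 = 3.0437
OE = 259 − 259/1.052 = 12.8023 °P
AE = 259 − 259/1.022 = 5.5753 °P
RE = 0.1808·12.8023 + 0.8192·5.5753 = 6.8820 °P
Cal = (6.9·3.0437 + 4·(6.8820−0.1))·1.022·3.55

174.6175 kcal


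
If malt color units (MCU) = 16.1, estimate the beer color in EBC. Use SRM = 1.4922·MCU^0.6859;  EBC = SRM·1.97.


SRM = 1.4922·16.1^0.6859 = 10.0367
EBC = 10.0367·1.97

19.7722 EBC


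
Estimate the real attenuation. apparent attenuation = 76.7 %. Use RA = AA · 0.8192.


RA = 76.7 · 0.8192

62.8326 %


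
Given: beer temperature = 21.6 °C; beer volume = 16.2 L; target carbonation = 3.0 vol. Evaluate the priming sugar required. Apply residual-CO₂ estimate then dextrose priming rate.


residual = 14.695·(0.01821 + 0.09011·e^(−0.04·T));  sugar = (target − residual)·4.0·V
residual = 14.695·(0.01821 + 0.09011·e^(−0.04·21.6)) = 0.8257
sugar = (3.0 − 0.8257)·4.0·16.2

140.8949 g


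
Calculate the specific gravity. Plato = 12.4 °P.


SG = 259/(259 − P)
SG = 259/(259 − 12.4)

1.0503


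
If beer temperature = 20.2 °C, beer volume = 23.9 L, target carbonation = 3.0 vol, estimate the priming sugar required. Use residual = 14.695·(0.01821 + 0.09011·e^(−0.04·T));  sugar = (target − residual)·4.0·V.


residual = 14.695·(0.01821 + 0.09011·e^(−0.04·20.2)) = 0.8578
sugar = (3.0 − 0.8578)·4.0·23.9

204.7904 g


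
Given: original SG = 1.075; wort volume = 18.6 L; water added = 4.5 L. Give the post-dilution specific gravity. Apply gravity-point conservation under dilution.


SG_new = 1 + (SG_old − 1)·V_old/(V_old + V_water)
pts = (1.075 − 1)·1000·18.6/(18.6 + 4.5) = 60.3896
SG_new = 1 + 60.3896/1000

1.0604


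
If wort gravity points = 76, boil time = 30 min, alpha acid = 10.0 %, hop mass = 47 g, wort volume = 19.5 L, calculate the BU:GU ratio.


U = 1.65·0.000125^(GP/1000)·(1−e^(−0.04t))/4.15;  IBU = (α/100)·m·U·1000/V;  BU:GU = IBU/GP
U = 1.65·0.000125^(76/1000)·(1−e^(−0.04·30))/4.15 = 0.1403
IBU = (10.0/100)·47·0.1403·1000/19.5 = 33.8237
BU:GU = 33.8237/76

0.4450


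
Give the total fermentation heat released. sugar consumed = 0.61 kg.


Q = m_sugar · 590 kJ/kg
Q = 0.61 · 590

359.9000 kJ


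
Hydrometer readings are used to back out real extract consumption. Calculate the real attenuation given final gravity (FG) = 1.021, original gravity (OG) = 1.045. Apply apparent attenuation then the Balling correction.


AA = (OG−FG)/(OG−1)·100;  RA = AA·0.8192
AA = (1.045 − 1.021)/(1.045 − 1)·100 = 53.3333
RA = 53.3333·0.8192

43.6907 %


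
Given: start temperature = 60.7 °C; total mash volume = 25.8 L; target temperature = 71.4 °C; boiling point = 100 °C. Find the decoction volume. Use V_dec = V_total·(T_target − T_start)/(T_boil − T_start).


V_dec = 25.8·(71.4 − 60.7)/(100 − 60.7)

7.0244 L


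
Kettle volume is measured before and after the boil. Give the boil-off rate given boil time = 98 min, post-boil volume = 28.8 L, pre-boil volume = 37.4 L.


rate = (V_pre − V_post) / (t_min/60)
rate = (37.4 − 28.8) / (98/60)

5.2653 L/hr


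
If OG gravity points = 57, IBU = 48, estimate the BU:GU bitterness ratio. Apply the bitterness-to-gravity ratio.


BU:GU = IBU / OG_points
BU:GU = 48 / 57

0.8421


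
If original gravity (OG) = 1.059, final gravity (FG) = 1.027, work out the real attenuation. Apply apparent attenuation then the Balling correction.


AA = (OG−FG)/(OG−1)·100;  RA = AA·0.8192
AA = (1.059 − 1.027)/(1.059 − 1)·100 = 54.2373
RA = 54.2373·0.8192

44.4312 %
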